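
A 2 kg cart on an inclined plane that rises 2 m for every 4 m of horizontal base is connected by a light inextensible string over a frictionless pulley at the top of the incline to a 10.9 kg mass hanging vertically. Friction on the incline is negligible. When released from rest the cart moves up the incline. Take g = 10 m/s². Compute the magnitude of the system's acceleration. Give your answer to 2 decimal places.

7.76 m/s²

For the cart on the incline: the weight component along the slope is m₁g sin 26.57° = 2 × 10 × 0.4472 = 8.944 N and the normal force is N = m₁g cos 26.57° = 17.889 N.
Newton's second law for the cart (up-slope positive): T − 8.944 = 2 a. For the hanging mass (downward positive): 10.9 × 10 − T = 10.9 a.
Adding the two equations eliminates T: 100.056 = 12.9 a, so a = 7.7563 m/s².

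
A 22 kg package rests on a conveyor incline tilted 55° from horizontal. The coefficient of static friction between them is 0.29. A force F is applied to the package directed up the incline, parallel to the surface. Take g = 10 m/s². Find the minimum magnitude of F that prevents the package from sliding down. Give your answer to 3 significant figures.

144 N

The normal force is N = mg cos 55° = 126.187 N. With F at its minimum the package is on the verge of sliding down, so static friction is at its maximum μ_s N = 0.29 × 126.187 = 36.594 N and acts up the slope.
Equilibrium along the incline: F + μ_s N = mg sin 55°, so F = 180.213 − 36.594 = 143.619 N.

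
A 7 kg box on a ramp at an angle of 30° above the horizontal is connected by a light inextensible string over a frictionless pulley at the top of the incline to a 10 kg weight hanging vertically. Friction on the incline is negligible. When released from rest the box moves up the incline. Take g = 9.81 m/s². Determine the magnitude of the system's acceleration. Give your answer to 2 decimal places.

3.75 m/s²

For the box on the incline: the weight component along the slope is m₁g sin 30° = 7 × 9.81 × 0.5000 = 34.335 N and the normal force is N = m₁g cos 30° = 59.470 N.
Newton's second law for the box (up-slope positive): T − 34.335 = 7 a. For the hanging weight (downward positive): 10 × 9.81 − T = 10 a.
Adding the two equations eliminates T: 63.765 = 17 a, so a = 3.7509 m/s².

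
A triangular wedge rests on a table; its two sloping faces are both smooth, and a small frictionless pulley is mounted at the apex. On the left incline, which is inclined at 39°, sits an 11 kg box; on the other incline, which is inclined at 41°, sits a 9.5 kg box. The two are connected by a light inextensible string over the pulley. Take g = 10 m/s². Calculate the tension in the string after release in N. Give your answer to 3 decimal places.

Resolve each weight along its own incline: the 11 kg mass has component 11 × 10 × sin 39° = 69.225 N down its slope, and the 9.5 kg mass has 9.5 × 10 × sin 41° = 62.326 N down its slope.
The 11 kg side's 69.225 N exceeds the other side's 62.326 N, so that mass slides down and the 9.5 kg mass slides up. Taking that direction as positive, Newton's second law for the whole system gives 69.225 − 62.326 = (11 + 9.5) a, so a = 6.899 / 20.5 = 0.3365 m/s².
For the 9.5 kg mass (up-slope positive): T − 62.326 = 9.5 × 0.3365, so T = 65.523 N.

65.523 N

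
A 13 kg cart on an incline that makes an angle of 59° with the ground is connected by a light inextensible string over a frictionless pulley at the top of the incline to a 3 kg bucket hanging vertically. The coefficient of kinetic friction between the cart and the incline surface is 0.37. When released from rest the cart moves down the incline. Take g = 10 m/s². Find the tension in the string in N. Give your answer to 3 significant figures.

For the cart on the incline: the weight component along the slope is m₁g sin 59° = 13 × 10 × 0.8572 = 111.436 N and the normal force is N = m₁g cos 59° = 66.955 N.
Kinetic friction opposes the cart's motion down the incline: f = μN = 0.37 × 66.955 = 24.773 N acting up the slope.
Newton's second law for the cart (down-slope positive): 111.436 − 24.773 − T = 13 a. For the hanging bucket (upward positive): T − 3 × 10 = 3 a.
Adding the two equations eliminates T: 56.663 = 16 a, so a = 3.5414 m/s².
Then from the hanging bucket's equation, T = 3 × (10 + 3.5414) = 40.624 N.

40.6 N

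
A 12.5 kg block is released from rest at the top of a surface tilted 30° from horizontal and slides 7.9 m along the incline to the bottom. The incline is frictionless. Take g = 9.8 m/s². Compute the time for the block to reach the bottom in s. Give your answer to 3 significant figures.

The weight component along the incline is mg sin 30° = 61.250 N and the normal force is N = mg cos 30° = 106.088 N.
With no friction, a = g sin 30° = 4.9000 m/s².
Starting from rest, L = ½at², so t = √(2L/a) = √(2 × 7.9 / 4.9000) = 1.7957 s.

1.80 s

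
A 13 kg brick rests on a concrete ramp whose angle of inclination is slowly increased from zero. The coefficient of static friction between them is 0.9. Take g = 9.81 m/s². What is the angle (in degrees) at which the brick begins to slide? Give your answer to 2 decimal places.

At the threshold of sliding, static friction is at its maximum μ_s N and exactly balances the weight component along the incline: mg sin θ = μ_s mg cos θ.
Hence tan θ = μ_s = 0.9, so θ = arctan(0.9) = 41.9872°.

41.99°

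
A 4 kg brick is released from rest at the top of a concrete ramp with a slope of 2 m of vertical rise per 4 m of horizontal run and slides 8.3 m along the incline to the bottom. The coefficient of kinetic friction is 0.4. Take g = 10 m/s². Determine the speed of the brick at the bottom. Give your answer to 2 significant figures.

The weight component along the incline is mg sin 26.57° = 17.889 N and the normal force is N = mg cos 26.57° = 35.777 N.
Friction up the slope is f = μN = 0.4 × 35.777 = 14.311 N, so the net downslope force is 17.889 − 14.311 = 3.578 N and a = 3.578 / 4 = 0.8945 m/s².
Starting from rest over a distance of 8.3 m, v² = 2aL = 2 × 0.8945 × 8.3 = 14.8487, so v = 3.8534 m/s.

3.9 m/s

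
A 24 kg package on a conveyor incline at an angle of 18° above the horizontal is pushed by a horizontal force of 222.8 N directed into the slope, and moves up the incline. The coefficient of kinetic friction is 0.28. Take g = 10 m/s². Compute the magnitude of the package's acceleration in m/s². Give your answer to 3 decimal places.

2.273 m/s²

The horizontal push has components F cos 18° = 222.8 × 0.9511 = 211.905 N up the incline and F sin 18° = 222.8 × 0.3090 = 68.845 N pressing into the surface.
The normal force is therefore N = mg cos 18° + F sin 18° = 228.264 + 68.845 = 297.109 N, and kinetic friction down the slope is μN = 0.28 × 297.109 = 83.191 N.
Along the incline: F cos 18° − mg sin 18° − μN = ma, so 211.905 − 74.160 − 83.191 = 24 a, giving a = 2.2731 m/s².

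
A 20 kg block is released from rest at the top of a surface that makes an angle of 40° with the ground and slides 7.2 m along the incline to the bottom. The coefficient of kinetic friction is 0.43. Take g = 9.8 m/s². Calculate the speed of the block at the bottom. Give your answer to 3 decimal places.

6.650 m/s

The weight component along the incline is mg sin 40° = 125.986 N and the normal force is N = mg cos 40° = 150.145 N.
Friction up the slope is f = μN = 0.43 × 150.145 = 64.562 N, so the net downslope force is 125.986 − 64.562 = 61.424 N and a = 61.424 / 20 = 3.0712 m/s².
Starting from rest over a distance of 7.2 m, v² = 2aL = 2 × 3.0712 × 7.2 = 44.2253, so v = 6.6502 m/s.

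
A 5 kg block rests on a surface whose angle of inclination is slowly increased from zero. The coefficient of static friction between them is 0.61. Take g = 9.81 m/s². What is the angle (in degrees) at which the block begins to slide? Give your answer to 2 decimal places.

31.38°

At the threshold of sliding, static friction is at its maximum μ_s N and exactly balances the weight component along the incline: mg sin θ = μ_s mg cos θ.
Hence tan θ = μ_s = 0.61, so θ = arctan(0.61) = 31.3832°.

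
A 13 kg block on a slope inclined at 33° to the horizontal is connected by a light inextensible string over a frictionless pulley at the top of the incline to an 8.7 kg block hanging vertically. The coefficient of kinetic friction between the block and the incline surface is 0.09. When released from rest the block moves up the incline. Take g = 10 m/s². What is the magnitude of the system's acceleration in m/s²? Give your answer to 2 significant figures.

0.29 m/s²

For the block on the incline: the weight component along the slope is m₁g sin 33° = 13 × 10 × 0.5446 = 70.798 N and the normal force is N = m₁g cos 33° = 109.027 N.
Kinetic friction opposes the block's motion up the incline: f = μN = 0.09 × 109.027 = 9.812 N acting down the slope.
Newton's second law for the block (up-slope positive): T − 70.798 − 9.812 = 13 a. For the hanging block (downward positive): 8.7 × 10 − T = 8.7 a.
Adding the two equations eliminates T: 6.390 = 21.7 a, so a = 0.2945 m/s².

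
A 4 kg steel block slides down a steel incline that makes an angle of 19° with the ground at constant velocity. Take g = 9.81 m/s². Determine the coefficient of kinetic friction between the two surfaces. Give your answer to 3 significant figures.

At constant velocity the net force along the incline is zero: mg sin 19° = μ mg cos 19°.
So μ = tan 19° = 0.3256 / 0.9455 = 0.3444.

0.344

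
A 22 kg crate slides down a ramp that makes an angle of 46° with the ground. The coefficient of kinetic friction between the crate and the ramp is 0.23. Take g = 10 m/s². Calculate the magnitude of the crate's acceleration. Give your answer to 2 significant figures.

5.6 m/s²

Resolving the weight along the incline: the component pulling the crate down the slope is mg sin 46° = 22 × 10 × 0.7193 = 158.246 N, and the normal force is N = mg cos 46° = 22 × 10 × 0.6947 = 152.834 N.
Kinetic friction acts up the slope with magnitude f = μN = 0.23 × 152.834 = 35.152 N.
Net force along the incline is 158.246 − 35.152 = 123.094 N, so a = 123.094 / 22 = 5.5952 m/s².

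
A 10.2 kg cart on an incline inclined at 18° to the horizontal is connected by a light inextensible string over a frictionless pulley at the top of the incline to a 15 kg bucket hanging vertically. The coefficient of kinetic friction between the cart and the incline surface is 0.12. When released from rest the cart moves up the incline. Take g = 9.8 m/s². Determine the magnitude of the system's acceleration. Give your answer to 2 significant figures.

4.2 m/s²

For the cart on the incline: the weight component along the slope is m₁g sin 18° = 10.2 × 9.8 × 0.3090 = 30.888 N and the normal force is N = m₁g cos 18° = 95.068 N.
Kinetic friction opposes the cart's motion up the incline: f = μN = 0.12 × 95.068 = 11.408 N acting down the slope.
Newton's second law for the cart (up-slope positive): T − 30.888 − 11.408 = 10.2 a. For the hanging bucket (downward positive): 15 × 9.8 − T = 15 a.
Adding the two equations eliminates T: 104.704 = 25.2 a, so a = 4.1549 m/s².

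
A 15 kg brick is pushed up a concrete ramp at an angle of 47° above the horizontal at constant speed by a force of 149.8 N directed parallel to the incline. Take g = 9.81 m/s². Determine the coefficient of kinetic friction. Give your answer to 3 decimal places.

0.420

At constant speed ΣF = 0 along the incline. The applied 149.8 N acts up the slope; the weight component mg sin 47° = 107.619 N and kinetic friction μN both act down the slope.
So 149.8 = 107.619 + μ × 100.356, giving μ = (149.8 − 107.619) / 100.356 = 0.4203.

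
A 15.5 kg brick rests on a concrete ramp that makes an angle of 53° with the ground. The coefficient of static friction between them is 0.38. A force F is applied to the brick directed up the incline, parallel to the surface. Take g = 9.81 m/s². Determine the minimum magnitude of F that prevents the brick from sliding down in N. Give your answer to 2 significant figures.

The normal force is N = mg cos 53° = 91.509 N. With F at its minimum the brick is on the verge of sliding down, so static friction is at its maximum μ_s N = 0.38 × 91.509 = 34.773 N and acts up the slope.
Equilibrium along the incline: F + μ_s N = mg sin 53°, so F = 121.437 − 34.773 = 86.664 N.

87 N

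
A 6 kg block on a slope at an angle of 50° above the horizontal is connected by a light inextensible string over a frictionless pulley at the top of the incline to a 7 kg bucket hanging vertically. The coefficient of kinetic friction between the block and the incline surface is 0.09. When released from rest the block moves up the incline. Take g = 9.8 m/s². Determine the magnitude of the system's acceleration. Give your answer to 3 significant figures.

1.55 m/s²

For the block on the incline: the weight component along the slope is m₁g sin 50° = 6 × 9.8 × 0.7660 = 45.041 N and the normal force is N = m₁g cos 50° = 37.796 N.
Kinetic friction opposes the block's motion up the incline: f = μN = 0.09 × 37.796 = 3.402 N acting down the slope.
Newton's second law for the block (up-slope positive): T − 45.041 − 3.402 = 6 a. For the hanging bucket (downward positive): 7 × 9.8 − T = 7 a.
Adding the two equations eliminates T: 20.157 = 13 a, so a = 1.5505 m/s².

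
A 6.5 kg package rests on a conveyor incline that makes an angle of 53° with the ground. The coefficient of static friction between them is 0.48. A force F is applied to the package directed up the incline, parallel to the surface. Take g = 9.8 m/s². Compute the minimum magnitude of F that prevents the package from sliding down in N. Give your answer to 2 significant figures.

The normal force is N = mg cos 53° = 38.336 N. With F at its minimum the package is on the verge of sliding down, so static friction is at its maximum μ_s N = 0.48 × 38.336 = 18.401 N and acts up the slope.
Equilibrium along the incline: F + μ_s N = mg sin 53°, so F = 50.873 − 18.401 = 32.472 N.

32 N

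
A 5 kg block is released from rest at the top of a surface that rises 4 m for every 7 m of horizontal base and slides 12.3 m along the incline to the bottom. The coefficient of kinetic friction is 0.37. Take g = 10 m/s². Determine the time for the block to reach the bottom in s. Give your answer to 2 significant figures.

3.8 s

The weight component along the incline is mg sin 29.74° = 24.807 N and the normal force is N = mg cos 29.74° = 43.412 N.
Friction up the slope is f = μN = 0.37 × 43.412 = 16.062 N, so the net downslope force is 24.807 − 16.062 = 8.745 N and a = 8.745 / 5 = 1.7490 m/s².
Starting from rest, L = ½at², so t = √(2L/a) = √(2 × 12.3 / 1.7490) = 3.7504 s.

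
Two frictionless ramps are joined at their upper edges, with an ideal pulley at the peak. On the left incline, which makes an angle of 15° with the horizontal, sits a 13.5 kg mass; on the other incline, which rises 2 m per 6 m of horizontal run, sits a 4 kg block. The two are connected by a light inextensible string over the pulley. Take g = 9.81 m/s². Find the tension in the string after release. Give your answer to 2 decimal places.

Resolve each weight along its own incline: the 13.5 kg mass has component 13.5 × 9.81 × sin 15° = 34.277 N down its slope, and the 4 kg mass has 4 × 9.81 × sin 18.43° = 12.409 N down its slope.
The 13.5 kg side's 34.277 N exceeds the other side's 12.409 N, so that mass slides down and the 4 kg mass slides up. Taking that direction as positive, Newton's second law for the whole system gives 34.277 − 12.409 = (13.5 + 4) a, so a = 21.868 / 17.5 = 1.2496 m/s².
For the 4 kg mass (up-slope positive): T − 12.409 = 4 × 1.2496, so T = 17.407 N.

17.41 N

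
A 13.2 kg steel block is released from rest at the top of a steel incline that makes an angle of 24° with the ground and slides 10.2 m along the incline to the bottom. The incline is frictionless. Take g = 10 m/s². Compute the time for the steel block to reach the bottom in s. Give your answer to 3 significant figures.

2.24 s

The weight component along the incline is mg sin 24° = 53.689 N and the normal force is N = mg cos 24° = 120.588 N.
With no friction, a = g sin 24° = 4.0674 m/s².
Starting from rest, L = ½at², so t = √(2L/a) = √(2 × 10.2 / 4.0674) = 2.2395 s.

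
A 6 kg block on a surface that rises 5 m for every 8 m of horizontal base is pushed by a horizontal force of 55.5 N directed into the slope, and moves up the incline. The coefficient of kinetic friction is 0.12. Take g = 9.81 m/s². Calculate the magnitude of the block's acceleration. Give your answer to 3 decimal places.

The horizontal push has components F cos 32.01° = 55.5 × 0.8480 = 47.064 N up the incline and F sin 32.01° = 55.5 × 0.5300 = 29.415 N pressing into the surface.
The normal force is therefore N = mg cos 32.01° + F sin 32.01° = 49.913 + 29.415 = 79.328 N, and kinetic friction down the slope is μN = 0.12 × 79.328 = 9.519 N.
Along the incline: F cos 32.01° − mg sin 32.01° − μN = ma, so 47.064 − 31.196 − 9.519 = 6 a, giving a = 1.0582 m/s².

1.058 m/s²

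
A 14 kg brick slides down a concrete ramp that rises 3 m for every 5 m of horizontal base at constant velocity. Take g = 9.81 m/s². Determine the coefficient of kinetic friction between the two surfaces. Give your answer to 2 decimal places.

0.60

At constant velocity the net force along the incline is zero: mg sin 30.96° = μ mg cos 30.96°.
So μ = tan 30.96° = 0.5145 / 0.8575 = 0.6000.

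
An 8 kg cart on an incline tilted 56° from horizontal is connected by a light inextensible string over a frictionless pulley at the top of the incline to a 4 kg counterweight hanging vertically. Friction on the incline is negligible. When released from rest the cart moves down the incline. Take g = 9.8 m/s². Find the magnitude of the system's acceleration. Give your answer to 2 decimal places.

2.15 m/s²

For the cart on the incline: the weight component along the slope is m₁g sin 56° = 8 × 9.8 × 0.8290 = 64.994 N and the normal force is N = m₁g cos 56° = 43.841 N.
Newton's second law for the cart (down-slope positive): 64.994 − T = 8 a. For the hanging counterweight (upward positive): T − 4 × 9.8 = 4 a.
Adding the two equations eliminates T: 25.794 = 12 a, so a = 2.1495 m/s².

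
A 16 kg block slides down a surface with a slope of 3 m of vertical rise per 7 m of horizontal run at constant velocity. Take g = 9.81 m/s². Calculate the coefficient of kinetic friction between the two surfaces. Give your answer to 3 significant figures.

0.429

At constant velocity the net force along the incline is zero: mg sin 23.20° = μ mg cos 23.20°.
So μ = tan 23.20° = 0.3939 / 0.9191 = 0.4286.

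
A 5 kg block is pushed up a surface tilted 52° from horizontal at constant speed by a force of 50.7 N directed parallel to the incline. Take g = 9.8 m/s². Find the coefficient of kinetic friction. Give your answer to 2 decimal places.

At constant speed ΣF = 0 along the incline. The applied 50.7 N acts up the slope; the weight component mg sin 52° = 38.613 N and kinetic friction μN both act down the slope.
So 50.7 = 38.613 + μ × 30.167, giving μ = (50.7 − 38.613) / 30.167 = 0.4007.

0.40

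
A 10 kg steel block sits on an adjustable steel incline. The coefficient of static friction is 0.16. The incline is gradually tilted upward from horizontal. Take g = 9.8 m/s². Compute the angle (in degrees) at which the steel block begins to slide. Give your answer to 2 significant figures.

9.1°

At the threshold of sliding, static friction is at its maximum μ_s N and exactly balances the weight component along the incline: mg sin θ = μ_s mg cos θ.
Hence tan θ = μ_s = 0.16, so θ = arctan(0.16) = 9.0903°.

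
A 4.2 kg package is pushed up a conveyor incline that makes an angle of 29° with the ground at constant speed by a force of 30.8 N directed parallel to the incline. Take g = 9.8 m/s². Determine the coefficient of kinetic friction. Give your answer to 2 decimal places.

At constant speed ΣF = 0 along the incline. The applied 30.8 N acts up the slope; the weight component mg sin 29° = 19.955 N and kinetic friction μN both act down the slope.
So 30.8 = 19.955 + μ × 35.999, giving μ = (30.8 − 19.955) / 35.999 = 0.3013.

0.30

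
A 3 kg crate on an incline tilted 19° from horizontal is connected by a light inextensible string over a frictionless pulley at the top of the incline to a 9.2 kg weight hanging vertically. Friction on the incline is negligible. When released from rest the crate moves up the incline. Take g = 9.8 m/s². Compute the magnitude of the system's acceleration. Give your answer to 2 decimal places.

For the crate on the incline: the weight component along the slope is m₁g sin 19° = 3 × 9.8 × 0.3256 = 9.573 N and the normal force is N = m₁g cos 19° = 27.798 N.
Newton's second law for the crate (up-slope positive): T − 9.573 = 3 a. For the hanging weight (downward positive): 9.2 × 9.8 − T = 9.2 a.
Adding the two equations eliminates T: 80.587 = 12.2 a, so a = 6.6055 m/s².

6.61 m/s²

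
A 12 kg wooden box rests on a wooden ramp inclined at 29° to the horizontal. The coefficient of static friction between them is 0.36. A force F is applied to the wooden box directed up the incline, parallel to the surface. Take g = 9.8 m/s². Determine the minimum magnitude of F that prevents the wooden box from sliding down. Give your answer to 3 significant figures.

20.0 N

The normal force is N = mg cos 29° = 102.855 N. With F at its minimum the wooden box is on the verge of sliding down, so static friction is at its maximum μ_s N = 0.36 × 102.855 = 37.028 N and acts up the slope.
Equilibrium along the incline: F + μ_s N = mg sin 29°, so F = 57.014 − 37.028 = 19.986 N.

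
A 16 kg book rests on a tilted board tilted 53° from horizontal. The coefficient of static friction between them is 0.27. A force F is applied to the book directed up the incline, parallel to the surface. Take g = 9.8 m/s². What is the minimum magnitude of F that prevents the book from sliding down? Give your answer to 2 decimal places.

The normal force is N = mg cos 53° = 94.365 N. With F at its minimum the book is on the verge of sliding down, so static friction is at its maximum μ_s N = 0.27 × 94.365 = 25.479 N and acts up the slope.
Equilibrium along the incline: F + μ_s N = mg sin 53°, so F = 125.226 − 25.479 = 99.747 N.

99.75 N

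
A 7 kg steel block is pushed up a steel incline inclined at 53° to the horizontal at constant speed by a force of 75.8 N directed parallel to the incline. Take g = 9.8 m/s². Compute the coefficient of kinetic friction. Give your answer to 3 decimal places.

0.509

At constant speed ΣF = 0 along the incline. The applied 75.8 N acts up the slope; the weight component mg sin 53° = 54.786 N and kinetic friction μN both act down the slope.
So 75.8 = 54.786 + μ × 41.285, giving μ = (75.8 − 54.786) / 41.285 = 0.5090.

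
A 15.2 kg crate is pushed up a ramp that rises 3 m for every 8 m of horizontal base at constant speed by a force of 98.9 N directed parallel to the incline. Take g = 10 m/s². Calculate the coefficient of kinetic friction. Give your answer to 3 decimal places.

At constant speed ΣF = 0 along the incline. The applied 98.9 N acts up the slope; the weight component mg sin 20.56° = 53.371 N and kinetic friction μN both act down the slope.
So 98.9 = 53.371 + μ × 142.322, giving μ = (98.9 − 53.371) / 142.322 = 0.3199.

0.320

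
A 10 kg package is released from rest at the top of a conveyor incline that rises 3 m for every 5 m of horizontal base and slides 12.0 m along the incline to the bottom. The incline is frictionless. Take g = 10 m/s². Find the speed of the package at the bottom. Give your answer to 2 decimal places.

11.11 m/s

The weight component along the incline is mg sin 30.96° = 51.450 N and the normal force is N = mg cos 30.96° = 85.749 N.
With no friction, a = g sin 30.96° = 5.1450 m/s².
Starting from rest over a distance of 12.0 m, v² = 2aL = 2 × 5.1450 × 12.0 = 123.4800, so v = 11.1122 m/s.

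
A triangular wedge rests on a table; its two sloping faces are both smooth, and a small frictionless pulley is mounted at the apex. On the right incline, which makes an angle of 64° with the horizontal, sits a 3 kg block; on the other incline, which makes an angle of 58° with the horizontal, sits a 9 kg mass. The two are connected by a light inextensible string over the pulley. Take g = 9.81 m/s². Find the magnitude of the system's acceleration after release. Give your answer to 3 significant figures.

Resolve each weight along its own incline: the 3 kg mass has component 3 × 9.81 × sin 64° = 26.452 N down its slope, and the 9 kg mass has 9 × 9.81 × sin 58° = 74.874 N down its slope.
The 9 kg side's 74.874 N exceeds the other side's 26.452 N, so that mass slides down and the 3 kg mass slides up. Taking that direction as positive, Newton's second law for the whole system gives 74.874 − 26.452 = (3 + 9) a, so a = 48.422 / 12 = 4.0352 m/s².

4.04 m/s²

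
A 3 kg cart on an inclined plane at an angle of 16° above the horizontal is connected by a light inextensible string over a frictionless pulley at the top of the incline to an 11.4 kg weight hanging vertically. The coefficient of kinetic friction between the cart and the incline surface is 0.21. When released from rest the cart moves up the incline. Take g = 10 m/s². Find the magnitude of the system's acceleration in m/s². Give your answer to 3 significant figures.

6.92 m/s²

For the cart on the incline: the weight component along the slope is m₁g sin 16° = 3 × 10 × 0.2756 = 8.268 N and the normal force is N = m₁g cos 16° = 28.838 N.
Kinetic friction opposes the cart's motion up the incline: f = μN = 0.21 × 28.838 = 6.056 N acting down the slope.
Newton's second law for the cart (up-slope positive): T − 8.268 − 6.056 = 3 a. For the hanging weight (downward positive): 11.4 × 10 − T = 11.4 a.
Adding the two equations eliminates T: 99.676 = 14.4 a, so a = 6.9219 m/s².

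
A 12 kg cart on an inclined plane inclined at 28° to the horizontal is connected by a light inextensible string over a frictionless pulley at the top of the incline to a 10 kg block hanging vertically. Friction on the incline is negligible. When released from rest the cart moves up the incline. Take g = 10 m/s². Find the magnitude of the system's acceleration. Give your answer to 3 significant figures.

For the cart on the incline: the weight component along the slope is m₁g sin 28° = 12 × 10 × 0.4695 = 56.340 N and the normal force is N = m₁g cos 28° = 105.954 N.
Newton's second law for the cart (up-slope positive): T − 56.340 = 12 a. For the hanging block (downward positive): 10 × 10 − T = 10 a.
Adding the two equations eliminates T: 43.660 = 22 a, so a = 1.9845 m/s².

1.98 m/s²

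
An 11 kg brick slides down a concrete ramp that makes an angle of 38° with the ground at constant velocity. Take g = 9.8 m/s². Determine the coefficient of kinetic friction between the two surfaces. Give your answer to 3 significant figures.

At constant velocity the net force along the incline is zero: mg sin 38° = μ mg cos 38°.
So μ = tan 38° = 0.6157 / 0.7880 = 0.7813.

0.781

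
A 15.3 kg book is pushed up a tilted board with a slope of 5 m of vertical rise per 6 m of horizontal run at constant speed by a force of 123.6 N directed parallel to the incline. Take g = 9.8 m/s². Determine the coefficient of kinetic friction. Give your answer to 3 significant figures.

At constant speed ΣF = 0 along the incline. The applied 123.6 N acts up the slope; the weight component mg sin 39.81° = 95.989 N and kinetic friction μN both act down the slope.
So 123.6 = 95.989 + μ × 115.187, giving μ = (123.6 − 95.989) / 115.187 = 0.2397.

0.240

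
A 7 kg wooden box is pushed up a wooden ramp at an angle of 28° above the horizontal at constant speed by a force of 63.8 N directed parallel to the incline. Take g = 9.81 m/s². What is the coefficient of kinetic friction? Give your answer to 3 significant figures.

0.521

At constant speed ΣF = 0 along the incline. The applied 63.8 N acts up the slope; the weight component mg sin 28° = 32.239 N and kinetic friction μN both act down the slope.
So 63.8 = 32.239 + μ × 60.632, giving μ = (63.8 − 32.239) / 60.632 = 0.5205.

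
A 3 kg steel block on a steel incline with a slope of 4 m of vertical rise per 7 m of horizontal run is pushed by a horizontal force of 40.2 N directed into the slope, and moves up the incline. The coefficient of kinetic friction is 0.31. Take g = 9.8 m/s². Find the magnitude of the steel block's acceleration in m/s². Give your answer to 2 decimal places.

2.07 m/s²

The horizontal push has components F cos 29.74° = 40.2 × 0.8682 = 34.902 N up the incline and F sin 29.74° = 40.2 × 0.4961 = 19.943 N pressing into the surface.
The normal force is therefore N = mg cos 29.74° + F sin 29.74° = 25.525 + 19.943 = 45.468 N, and kinetic friction down the slope is μN = 0.31 × 45.468 = 14.095 N.
Along the incline: F cos 29.74° − mg sin 29.74° − μN = ma, so 34.902 − 14.585 − 14.095 = 3 a, giving a = 2.0740 m/s².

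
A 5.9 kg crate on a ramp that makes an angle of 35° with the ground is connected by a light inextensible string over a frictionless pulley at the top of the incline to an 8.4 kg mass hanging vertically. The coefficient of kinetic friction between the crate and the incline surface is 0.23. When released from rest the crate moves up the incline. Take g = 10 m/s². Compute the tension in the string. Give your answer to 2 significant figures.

For the crate on the incline: the weight component along the slope is m₁g sin 35° = 5.9 × 10 × 0.5736 = 33.842 N and the normal force is N = m₁g cos 35° = 48.330 N.
Kinetic friction opposes the crate's motion up the incline: f = μN = 0.23 × 48.330 = 11.116 N acting down the slope.
Newton's second law for the crate (up-slope positive): T − 33.842 − 11.116 = 5.9 a. For the hanging mass (downward positive): 8.4 × 10 − T = 8.4 a.
Adding the two equations eliminates T: 39.042 = 14.3 a, so a = 2.7302 m/s².
Then from the hanging mass's equation, T = 8.4 × (10 − 2.7302) = 61.066 N.

61 N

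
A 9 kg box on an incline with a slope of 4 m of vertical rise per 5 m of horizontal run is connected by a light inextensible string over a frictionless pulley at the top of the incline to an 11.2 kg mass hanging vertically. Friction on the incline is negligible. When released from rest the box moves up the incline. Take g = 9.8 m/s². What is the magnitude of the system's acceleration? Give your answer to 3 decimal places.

2.706 m/s²

For the box on the incline: the weight component along the slope is m₁g sin 38.66° = 9 × 9.8 × 0.6247 = 55.099 N and the normal force is N = m₁g cos 38.66° = 68.873 N.
Newton's second law for the box (up-slope positive): T − 55.099 = 9 a. For the hanging mass (downward positive): 11.2 × 9.8 − T = 11.2 a.
Adding the two equations eliminates T: 54.661 = 20.2 a, so a = 2.7060 m/s².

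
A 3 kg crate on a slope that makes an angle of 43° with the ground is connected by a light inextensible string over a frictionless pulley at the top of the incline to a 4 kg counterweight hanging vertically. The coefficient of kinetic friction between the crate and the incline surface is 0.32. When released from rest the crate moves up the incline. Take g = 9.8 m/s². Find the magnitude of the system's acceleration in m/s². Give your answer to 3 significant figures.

1.75 m/s²

For the crate on the incline: the weight component along the slope is m₁g sin 43° = 3 × 9.8 × 0.6820 = 20.051 N and the normal force is N = m₁g cos 43° = 21.502 N.
Kinetic friction opposes the crate's motion up the incline: f = μN = 0.32 × 21.502 = 6.881 N acting down the slope.
Newton's second law for the crate (up-slope positive): T − 20.051 − 6.881 = 3 a. For the hanging counterweight (downward positive): 4 × 9.8 − T = 4 a.
Adding the two equations eliminates T: 12.268 = 7 a, so a = 1.7526 m/s².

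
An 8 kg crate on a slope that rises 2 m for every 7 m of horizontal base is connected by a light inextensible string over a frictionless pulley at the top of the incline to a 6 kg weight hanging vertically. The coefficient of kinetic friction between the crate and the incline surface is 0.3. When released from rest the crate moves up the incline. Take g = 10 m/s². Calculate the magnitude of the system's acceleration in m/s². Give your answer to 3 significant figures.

For the crate on the incline: the weight component along the slope is m₁g sin 15.95° = 8 × 10 × 0.2747 = 21.976 N and the normal force is N = m₁g cos 15.95° = 76.922 N.
Kinetic friction opposes the crate's motion up the incline: f = μN = 0.3 × 76.922 = 23.077 N acting down the slope.
Newton's second law for the crate (up-slope positive): T − 21.976 − 23.077 = 8 a. For the hanging weight (downward positive): 6 × 10 − T = 6 a.
Adding the two equations eliminates T: 14.947 = 14 a, so a = 1.0676 m/s².

1.07 m/s²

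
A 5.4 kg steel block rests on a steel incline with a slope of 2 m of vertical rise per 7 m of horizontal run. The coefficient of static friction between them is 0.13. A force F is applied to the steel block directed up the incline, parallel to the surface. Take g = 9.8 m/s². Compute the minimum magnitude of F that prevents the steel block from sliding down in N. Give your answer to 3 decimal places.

7.923 N

The normal force is N = mg cos 15.95° = 50.884 N. With F at its minimum the steel block is on the verge of sliding down, so static friction is at its maximum μ_s N = 0.13 × 50.884 = 6.615 N and acts up the slope.
Equilibrium along the incline: F + μ_s N = mg sin 15.95°, so F = 14.538 − 6.615 = 7.923 N.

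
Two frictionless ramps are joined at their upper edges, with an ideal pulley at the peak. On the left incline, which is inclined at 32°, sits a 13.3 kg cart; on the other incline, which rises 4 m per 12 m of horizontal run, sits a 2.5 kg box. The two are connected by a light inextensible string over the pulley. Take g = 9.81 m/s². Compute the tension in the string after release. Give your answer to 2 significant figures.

17 N

Resolve each weight along its own incline: the 13.3 kg mass has component 13.3 × 9.81 × sin 32° = 69.140 N down its slope, and the 2.5 kg mass has 2.5 × 9.81 × sin 18.43° = 7.755 N down its slope.
The 13.3 kg side's 69.140 N exceeds the other side's 7.755 N, so that mass slides down and the 2.5 kg mass slides up. Taking that direction as positive, Newton's second law for the whole system gives 69.140 − 7.755 = (13.3 + 2.5) a, so a = 61.385 / 15.8 = 3.8851 m/s².
For the 2.5 kg mass (up-slope positive): T − 7.755 = 2.5 × 3.8851, so T = 17.468 N.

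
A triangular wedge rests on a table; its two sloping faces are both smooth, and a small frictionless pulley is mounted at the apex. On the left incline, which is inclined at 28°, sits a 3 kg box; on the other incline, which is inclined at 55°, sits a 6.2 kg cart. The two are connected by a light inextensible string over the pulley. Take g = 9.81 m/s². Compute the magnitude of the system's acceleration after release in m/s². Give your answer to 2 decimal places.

Resolve each weight along its own incline: the 3 kg mass has component 3 × 9.81 × sin 28° = 13.817 N down its slope, and the 6.2 kg mass has 6.2 × 9.81 × sin 55° = 49.822 N down its slope.
The 6.2 kg side's 49.822 N exceeds the other side's 13.817 N, so that mass slides down and the 3 kg mass slides up. Taking that direction as positive, Newton's second law for the whole system gives 49.822 − 13.817 = (3 + 6.2) a, so a = 36.005 / 9.2 = 3.9136 m/s².

3.91 m/s²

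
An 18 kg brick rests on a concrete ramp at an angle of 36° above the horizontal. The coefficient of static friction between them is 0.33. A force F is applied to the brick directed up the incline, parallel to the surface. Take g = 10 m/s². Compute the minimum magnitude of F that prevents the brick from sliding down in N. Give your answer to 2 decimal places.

The normal force is N = mg cos 36° = 145.623 N. With F at its minimum the brick is on the verge of sliding down, so static friction is at its maximum μ_s N = 0.33 × 145.623 = 48.056 N and acts up the slope.
Equilibrium along the incline: F + μ_s N = mg sin 36°, so F = 105.801 − 48.056 = 57.745 N.

57.75 N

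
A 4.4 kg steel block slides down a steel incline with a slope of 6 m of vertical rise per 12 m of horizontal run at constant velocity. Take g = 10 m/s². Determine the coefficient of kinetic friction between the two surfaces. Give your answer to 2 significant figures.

0.50

At constant velocity the net force along the incline is zero: mg sin 26.57° = μ mg cos 26.57°.
So μ = tan 26.57° = 0.4472 / 0.8944 = 0.5000.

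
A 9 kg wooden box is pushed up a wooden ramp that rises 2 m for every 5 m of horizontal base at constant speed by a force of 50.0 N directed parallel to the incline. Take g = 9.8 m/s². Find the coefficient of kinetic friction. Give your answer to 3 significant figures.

At constant speed ΣF = 0 along the incline. The applied 50.0 N acts up the slope; the weight component mg sin 21.80° = 32.757 N and kinetic friction μN both act down the slope.
So 50.0 = 32.757 + μ × 81.892, giving μ = (50.0 − 32.757) / 81.892 = 0.2106.

0.211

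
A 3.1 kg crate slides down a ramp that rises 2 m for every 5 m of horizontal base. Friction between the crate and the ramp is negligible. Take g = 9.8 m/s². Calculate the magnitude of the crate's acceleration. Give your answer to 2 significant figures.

Resolving the weight along the incline: the component pulling the crate down the slope is mg sin 21.80° = 3.1 × 9.8 × 0.3714 = 11.283 N, and the normal force is N = mg cos 21.80° = 3.1 × 9.8 × 0.9285 = 28.208 N.
With no friction the net force along the incline is 11.283 N, so a = g sin 21.80° = 11.283 / 3.1 = 3.6397 m/s².

3.6 m/s²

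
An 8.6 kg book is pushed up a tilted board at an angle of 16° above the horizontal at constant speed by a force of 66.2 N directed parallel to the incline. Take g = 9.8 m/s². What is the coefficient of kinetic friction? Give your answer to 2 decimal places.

At constant speed ΣF = 0 along the incline. The applied 66.2 N acts up the slope; the weight component mg sin 16° = 23.231 N and kinetic friction μN both act down the slope.
So 66.2 = 23.231 + μ × 81.015, giving μ = (66.2 − 23.231) / 81.015 = 0.5304.

0.53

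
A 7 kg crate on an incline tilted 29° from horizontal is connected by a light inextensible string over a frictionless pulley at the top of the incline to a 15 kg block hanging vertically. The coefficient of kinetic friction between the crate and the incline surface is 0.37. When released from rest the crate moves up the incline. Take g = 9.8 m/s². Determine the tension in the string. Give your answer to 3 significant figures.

84.6 N

For the crate on the incline: the weight component along the slope is m₁g sin 29° = 7 × 9.8 × 0.4848 = 33.257 N and the normal force is N = m₁g cos 29° = 59.999 N.
Kinetic friction opposes the crate's motion up the incline: f = μN = 0.37 × 59.999 = 22.200 N acting down the slope.
Newton's second law for the crate (up-slope positive): T − 33.257 − 22.200 = 7 a. For the hanging block (downward positive): 15 × 9.8 − T = 15 a.
Adding the two equations eliminates T: 91.543 = 22 a, so a = 4.1610 m/s².
Then from the hanging block's equation, T = 15 × (9.8 − 4.1610) = 84.585 N.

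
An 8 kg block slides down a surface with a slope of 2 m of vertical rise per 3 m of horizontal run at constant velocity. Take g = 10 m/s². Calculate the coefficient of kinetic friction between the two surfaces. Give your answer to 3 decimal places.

At constant velocity the net force along the incline is zero: mg sin 33.69° = μ mg cos 33.69°.
So μ = tan 33.69° = 0.5547 / 0.8321 = 0.6666.

0.667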